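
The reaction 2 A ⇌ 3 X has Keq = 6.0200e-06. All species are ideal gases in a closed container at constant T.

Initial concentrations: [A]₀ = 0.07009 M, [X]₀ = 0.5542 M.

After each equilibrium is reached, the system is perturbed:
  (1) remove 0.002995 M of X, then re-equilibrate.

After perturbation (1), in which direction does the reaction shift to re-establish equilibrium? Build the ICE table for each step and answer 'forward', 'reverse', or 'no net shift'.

Direction: forward

Q₀ = 34.65 vs Keq = 6.0200e-06 ⇒ Q>K, reverse
Step 1:
                  A         X
  init      0.07009    0.5542
  Δ          0.3625   -0.5438
  eq         0.4326   0.01041
  solve Keq expr → x = -0.1813; check Q = 6.0200e-06
Then remove 0.002995 M of X.
Step 2:
                  A         X
  init       0.4326  0.007411
  Δ       -0.001976  0.002963
  eq         0.4306   0.01037
  solve Keq expr → x = 9.8777e-04; check Q = 6.0200e-06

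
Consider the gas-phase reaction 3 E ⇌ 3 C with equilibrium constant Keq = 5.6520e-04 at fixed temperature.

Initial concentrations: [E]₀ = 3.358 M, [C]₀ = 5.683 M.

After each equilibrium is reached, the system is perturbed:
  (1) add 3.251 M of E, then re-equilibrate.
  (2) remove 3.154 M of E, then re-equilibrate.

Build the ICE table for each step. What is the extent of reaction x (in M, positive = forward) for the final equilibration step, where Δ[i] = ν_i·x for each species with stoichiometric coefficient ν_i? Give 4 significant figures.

Q₀ = 4.847 vs Keq = 5.6520e-04 ⇒ Q>K, reverse
Step 1:
                   E          C
  Initial      3.358      5.683
  Change       4.993     -4.993
  Equil        8.351     0.6904
  solve Keq expr → x = -1.664; check Q = 5.6520e-04
Then add 3.251 M of E.
Step 2:
                   E          C
  Initial       11.6     0.6904
  Change     -0.2483     0.2483
  Equil        11.35     0.9387
  solve Keq expr → x = 0.08276; check Q = 5.6520e-04
Then remove 3.154 M of E.
Step 3:
                   E          C
  Initial      8.199     0.9387
  Change      0.2409    -0.2409
  Equil         8.44     0.6978
  solve Keq expr → x = -0.08029; check Q = 5.6520e-04

x = -0.08029 M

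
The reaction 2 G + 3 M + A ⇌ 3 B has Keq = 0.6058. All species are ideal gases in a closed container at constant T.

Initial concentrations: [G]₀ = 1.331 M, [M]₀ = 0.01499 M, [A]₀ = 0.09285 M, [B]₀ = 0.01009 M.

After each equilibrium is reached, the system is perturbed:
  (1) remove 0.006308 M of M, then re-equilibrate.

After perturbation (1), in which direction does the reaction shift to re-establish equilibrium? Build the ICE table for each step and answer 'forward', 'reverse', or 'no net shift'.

Direction: reverse

Q₀ = 1.854 vs Keq = 0.6058 ⇒ Q>K, reverse
Step 1:
                    G           M           A           B
  Initial       1.331     0.01499     0.09285     0.01009
  Change     0.001419    0.002128  7.0935e-04   -0.002128
  Equil         1.332     0.01712     0.09356    0.007962
  solve Keq expr → x = -7.0935e-04; check Q = 0.6058
Then remove 0.006308 M of M.
Step 2:
                    G           M           A           B
  Initial       1.332     0.01081     0.09356    0.007962
  Change     0.001327     0.00199  6.6342e-04    -0.00199
  Equil         1.334      0.0128     0.09422    0.005972
  solve Keq expr → x = -6.6342e-04; check Q = 0.6058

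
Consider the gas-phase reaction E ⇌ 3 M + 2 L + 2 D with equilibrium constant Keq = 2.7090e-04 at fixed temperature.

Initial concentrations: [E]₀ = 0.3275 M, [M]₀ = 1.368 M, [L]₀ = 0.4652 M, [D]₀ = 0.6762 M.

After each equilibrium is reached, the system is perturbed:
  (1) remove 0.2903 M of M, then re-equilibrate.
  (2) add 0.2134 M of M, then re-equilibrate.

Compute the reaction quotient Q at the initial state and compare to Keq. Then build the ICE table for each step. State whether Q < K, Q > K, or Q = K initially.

Q₀ = 0.7735; Q > K (proceeds reverse)

Q₀ = 0.7735 vs Keq = 2.7090e-04 ⇒ Q>K, reverse
Step 1:
                  E         M         L         D
  I          0.3275     1.368    0.4652    0.6762
  C          0.2003   -0.6009   -0.4006   -0.4006
  E          0.5278    0.7671   0.06458    0.2756
  solve Keq expr → x = -0.2003; check Q = 2.7090e-04
Then remove 0.2903 M of M.
Step 2:
                  E         M         L         D
  I          0.5278    0.4768   0.06458    0.2756
  C        -0.01714   0.05143   0.03429   0.03429
  E          0.5107    0.5282   0.09887    0.3099
  solve Keq expr → x = 0.01714; check Q = 2.7090e-04
Then add 0.2134 M of M.
Step 3:
                  E         M         L         D
  I          0.5107    0.7416   0.09887    0.3099
  C         0.01354  -0.04061  -0.02708  -0.02708
  E          0.5242     0.701    0.0718    0.2828
  solve Keq expr → x = -0.01354; check Q = 2.7090e-04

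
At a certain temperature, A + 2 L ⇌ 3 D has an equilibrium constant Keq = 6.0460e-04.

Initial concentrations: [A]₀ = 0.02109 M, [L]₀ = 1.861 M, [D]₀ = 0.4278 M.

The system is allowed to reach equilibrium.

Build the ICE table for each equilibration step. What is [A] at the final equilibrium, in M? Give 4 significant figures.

[A]_eq = 0.1397 M

Q₀ = 1.072 vs Keq = 6.0460e-04 ⇒ Q>K, reverse
Step 1:
                   A          L          D
  Initial    0.02109      1.861     0.4278
  Change      0.1186     0.2373    -0.3559
  Equil       0.1397      2.098    0.07191
  solve Keq expr → x = -0.1186; check Q = 6.0460e-04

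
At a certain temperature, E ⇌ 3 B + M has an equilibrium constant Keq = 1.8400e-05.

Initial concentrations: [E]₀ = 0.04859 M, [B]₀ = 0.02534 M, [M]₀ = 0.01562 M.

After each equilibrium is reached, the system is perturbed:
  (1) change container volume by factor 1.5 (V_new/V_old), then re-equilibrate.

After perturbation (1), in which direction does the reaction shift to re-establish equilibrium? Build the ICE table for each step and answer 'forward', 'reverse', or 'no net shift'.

Direction: forward

Q₀ = 5.2306e-06 vs Keq = 1.8400e-05 ⇒ Q<K, forward
Step 1:
                    E           B           M
  Initial     0.04859     0.02534     0.01562
  Change    -0.003319    0.009958    0.003319
  Equil       0.04527      0.0353     0.01894
  solve Keq expr → x = 0.003319; check Q = 1.8400e-05
Then change container volume by factor 1.5 (V_new/V_old).
Step 2:
                    E           B           M
  Initial     0.03018     0.02353     0.01263
  Change    -0.002808    0.008424    0.002808
  Equil       0.02737     0.03196     0.01543
  solve Keq expr → x = 0.002808; check Q = 1.8400e-05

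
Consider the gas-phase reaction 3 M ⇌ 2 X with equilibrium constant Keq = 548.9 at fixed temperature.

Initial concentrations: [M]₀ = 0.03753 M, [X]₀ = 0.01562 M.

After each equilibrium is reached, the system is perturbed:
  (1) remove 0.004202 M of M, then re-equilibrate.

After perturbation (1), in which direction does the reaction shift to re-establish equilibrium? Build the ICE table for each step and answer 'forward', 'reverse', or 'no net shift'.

Direction: reverse

Q₀ = 4.616 vs Keq = 548.9 ⇒ Q<K, forward
Step 1:
                    M           X
  I           0.03753     0.01562
  C          -0.02512     0.01675
  E           0.01241     0.03237
  solve Keq expr → x = 0.008375; check Q = 548.9
Then remove 0.004202 M of M.
Step 2:
                    M           X
  I          0.008203     0.03237
  C          0.003584   -0.002389
  E           0.01179     0.02998
  solve Keq expr → x = -0.001195; check Q = 548.9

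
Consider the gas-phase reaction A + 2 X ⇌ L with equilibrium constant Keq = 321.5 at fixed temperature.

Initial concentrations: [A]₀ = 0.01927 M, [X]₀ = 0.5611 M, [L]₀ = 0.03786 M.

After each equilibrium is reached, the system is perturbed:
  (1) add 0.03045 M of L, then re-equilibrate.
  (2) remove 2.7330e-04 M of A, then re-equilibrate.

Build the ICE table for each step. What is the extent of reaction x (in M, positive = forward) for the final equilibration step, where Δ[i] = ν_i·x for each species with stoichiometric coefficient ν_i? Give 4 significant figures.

Q₀ = 6.24 vs Keq = 321.5 ⇒ Q<K, forward
Step 1:
                   A          X          L
  I          0.01927     0.5611    0.03786
  C         -0.01863   -0.03726    0.01863
  E       6.4031e-04     0.5238    0.05649
  solve Keq expr → x = 0.01863; check Q = 321.5
Then add 0.03045 M of L.
Step 2:
                   A          X          L
  I       6.4031e-04     0.5238    0.08694
  C       3.3878e-04 6.7755e-04 -3.3878e-04
  E       9.7909e-04     0.5245     0.0866
  solve Keq expr → x = -3.3878e-04; check Q = 321.5
Then remove 2.7330e-04 M of A.
Step 3:
                   A          X          L
  I       7.0579e-04     0.5245     0.0866
  C       2.6827e-04 5.3655e-04 -2.6827e-04
  E       9.7406e-04     0.5251    0.08633
  solve Keq expr → x = -2.6827e-04; check Q = 321.5

x = -2.6827e-04 M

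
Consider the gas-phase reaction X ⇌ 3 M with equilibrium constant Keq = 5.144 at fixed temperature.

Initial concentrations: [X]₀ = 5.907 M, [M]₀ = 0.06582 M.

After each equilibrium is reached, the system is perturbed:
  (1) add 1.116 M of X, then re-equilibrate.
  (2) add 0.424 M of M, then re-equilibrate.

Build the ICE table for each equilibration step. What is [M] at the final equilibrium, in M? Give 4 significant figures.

[M]_eq = 3.16 M

Q₀ = 4.8273e-05 vs Keq = 5.144 ⇒ Q<K, forward
Step 1:
                    X           M
  I             5.907     0.06582
  C           -0.9586       2.876
  E             4.948       2.942
  solve Keq expr → x = 0.9586; check Q = 5.144
Then add 1.116 M of X.
Step 2:
                    X           M
  I             6.064       2.942
  C          -0.06501       0.195
  E             5.999       3.137
  solve Keq expr → x = 0.06501; check Q = 5.144
Then add 0.424 M of M.
Step 3:
                    X           M
  I             5.999       3.561
  C            0.1336     -0.4009
  E             6.133        3.16
  solve Keq expr → x = -0.1336; check Q = 5.144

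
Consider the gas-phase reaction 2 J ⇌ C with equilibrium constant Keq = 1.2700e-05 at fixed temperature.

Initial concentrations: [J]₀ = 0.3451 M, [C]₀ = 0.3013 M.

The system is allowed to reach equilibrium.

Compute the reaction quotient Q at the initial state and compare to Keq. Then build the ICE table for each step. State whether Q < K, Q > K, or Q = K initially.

Q₀ = 2.53; Q > K (proceeds reverse)

Q₀ = 2.53 vs Keq = 1.2700e-05 ⇒ Q>K, reverse
Step 1:
                    J           C
  init         0.3451      0.3013
  Δ            0.6026     -0.3013
  eq           0.9477  1.1406e-05
  solve Keq expr → x = -0.3013; check Q = 1.2700e-05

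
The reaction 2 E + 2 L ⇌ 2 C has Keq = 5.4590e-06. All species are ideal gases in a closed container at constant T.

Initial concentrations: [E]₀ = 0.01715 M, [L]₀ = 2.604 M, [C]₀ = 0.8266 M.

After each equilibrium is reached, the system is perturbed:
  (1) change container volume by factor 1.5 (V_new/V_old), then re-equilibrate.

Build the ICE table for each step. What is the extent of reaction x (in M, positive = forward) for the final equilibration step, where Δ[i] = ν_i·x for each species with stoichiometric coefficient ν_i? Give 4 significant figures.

Q₀ = 342.6 vs Keq = 5.4590e-06 ⇒ Q>K, reverse
Step 1:
                   E          L          C
  init       0.01715      2.604     0.8266
  Δ           0.8199     0.8199    -0.8199
  eq          0.8371      3.424   0.006696
  solve Keq expr → x = -0.41; check Q = 5.4590e-06
Then change container volume by factor 1.5 (V_new/V_old).
Step 2:
                   E          L          C
  init         0.558      2.283   0.004464
  Δ         0.001478   0.001478  -0.001478
  eq          0.5595      2.284   0.002986
  solve Keq expr → x = -7.3912e-04; check Q = 5.4590e-06

x = -7.3912e-04 M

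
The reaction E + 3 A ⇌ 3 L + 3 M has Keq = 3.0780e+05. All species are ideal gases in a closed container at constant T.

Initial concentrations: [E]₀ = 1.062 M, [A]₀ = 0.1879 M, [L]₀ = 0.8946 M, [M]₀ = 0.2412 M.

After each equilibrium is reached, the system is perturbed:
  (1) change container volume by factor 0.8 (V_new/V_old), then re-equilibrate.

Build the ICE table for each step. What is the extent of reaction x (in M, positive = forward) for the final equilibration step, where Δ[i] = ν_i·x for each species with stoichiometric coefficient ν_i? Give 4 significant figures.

x = -4.3788e-04 M

Q₀ = 1.426 vs Keq = 3.0780e+05 ⇒ Q<K, forward
Step 1:
                    E           A           L           M
  I             1.062      0.1879      0.8946      0.2412
  C          -0.06039     -0.1812      0.1812      0.1812
  E             1.002    0.006726       1.076      0.4224
  solve Keq expr → x = 0.06039; check Q = 3.0780e+05
Then change container volume by factor 0.8 (V_new/V_old).
Step 2:
                    E           A           L           M
  I             1.252    0.008408       1.345       0.528
  C        4.3788e-04    0.001314   -0.001314   -0.001314
  E             1.252    0.009721       1.343      0.5267
  solve Keq expr → x = -4.3788e-04; check Q = 3.0780e+05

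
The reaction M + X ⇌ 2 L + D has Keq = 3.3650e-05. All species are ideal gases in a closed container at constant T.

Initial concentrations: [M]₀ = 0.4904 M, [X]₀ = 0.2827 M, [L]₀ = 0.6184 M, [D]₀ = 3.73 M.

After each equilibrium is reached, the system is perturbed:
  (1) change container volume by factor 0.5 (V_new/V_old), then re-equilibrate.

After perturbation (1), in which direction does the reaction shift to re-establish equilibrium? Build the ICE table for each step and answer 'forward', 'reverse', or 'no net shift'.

Direction: reverse

Q₀ = 10.29 vs Keq = 3.3650e-05 ⇒ Q>K, reverse
Step 1:
                  M         X         L         D
  init       0.4904    0.2827    0.6184      3.73
  Δ          0.3081    0.3081   -0.6162   -0.3081
  eq         0.7985    0.5908  0.002154     3.422
  solve Keq expr → x = -0.3081; check Q = 3.3650e-05
Then change container volume by factor 0.5 (V_new/V_old).
Step 2:
                  M         X         L         D
  init        1.597     1.182  0.004308     6.844
  Δ       6.3010e-04 6.3010e-04  -0.00126 -6.3010e-04
  eq          1.598     1.182  0.003048     6.843
  solve Keq expr → x = -6.3010e-04; check Q = 3.3650e-05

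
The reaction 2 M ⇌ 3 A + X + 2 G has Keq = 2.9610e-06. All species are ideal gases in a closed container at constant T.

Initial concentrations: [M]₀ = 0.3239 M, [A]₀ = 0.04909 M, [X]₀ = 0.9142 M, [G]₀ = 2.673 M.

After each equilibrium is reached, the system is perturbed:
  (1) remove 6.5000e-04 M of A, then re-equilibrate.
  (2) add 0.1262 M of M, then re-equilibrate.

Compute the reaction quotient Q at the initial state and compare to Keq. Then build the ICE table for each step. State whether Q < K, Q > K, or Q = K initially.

Q₀ = 0.007365 vs Keq = 2.9610e-06 ⇒ Q>K, reverse
Step 1:
                  M         A         X         G
  Initial    0.3239   0.04909    0.9142     2.673
  Change    0.03013  -0.04519  -0.01506  -0.03013
  Equil       0.354  0.003895    0.8991     2.643
  solve Keq expr → x = -0.01506; check Q = 2.9610e-06
Then remove 6.5000e-04 M of A.
Step 2:
                  M         A         X         G
  Initial     0.354  0.003245    0.8991     2.643
  Change  -4.3074e-04 6.4611e-04 2.1537e-04 4.3074e-04
  Equil      0.3536  0.003891    0.8994     2.643
  solve Keq expr → x = 2.1537e-04; check Q = 2.9610e-06
Then add 0.1262 M of M.
Step 3:
                  M         A         X         G
  Initial    0.4798  0.003891    0.8994     2.643
  Change  -5.8197e-04 8.7296e-04 2.9099e-04 5.8197e-04
  Equil      0.4792  0.004764    0.8996     2.644
  solve Keq expr → x = 2.9099e-04; check Q = 2.9610e-06

Q₀ = 0.007365; Q > K (proceeds reverse)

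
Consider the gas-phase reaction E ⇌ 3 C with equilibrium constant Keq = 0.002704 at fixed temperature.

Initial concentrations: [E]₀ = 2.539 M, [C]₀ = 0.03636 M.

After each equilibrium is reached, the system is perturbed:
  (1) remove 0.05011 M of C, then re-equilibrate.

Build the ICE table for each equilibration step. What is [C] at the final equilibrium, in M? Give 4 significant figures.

[C]_eq = 0.1884 M

Q₀ = 1.8933e-05 vs Keq = 0.002704 ⇒ Q<K, forward
Step 1:
                  E         C
  I           2.539   0.03636
  C        -0.05081    0.1524
  E           2.488    0.1888
  solve Keq expr → x = 0.05081; check Q = 0.002704
Then remove 0.05011 M of C.
Step 2:
                  E         C
  I           2.488    0.1387
  C        -0.01656   0.04969
  E           2.472    0.1884
  solve Keq expr → x = 0.01656; check Q = 0.002704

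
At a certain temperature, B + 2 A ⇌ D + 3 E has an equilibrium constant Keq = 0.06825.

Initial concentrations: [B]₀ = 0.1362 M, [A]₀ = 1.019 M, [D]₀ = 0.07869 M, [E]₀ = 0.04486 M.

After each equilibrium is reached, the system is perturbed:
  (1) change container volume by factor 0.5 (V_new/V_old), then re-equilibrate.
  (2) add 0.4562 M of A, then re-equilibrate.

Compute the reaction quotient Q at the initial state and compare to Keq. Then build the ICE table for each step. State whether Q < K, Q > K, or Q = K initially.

Q₀ = 5.0231e-05 vs Keq = 0.06825 ⇒ Q<K, forward
Step 1:
                   B          A          D          E
  init        0.1362      1.019    0.07869    0.04486
  Δ         -0.07571    -0.1514    0.07571     0.2271
  eq         0.06049     0.8676     0.1544      0.272
  solve Keq expr → x = 0.07571; check Q = 0.06825
Then change container volume by factor 0.5 (V_new/V_old).
Step 2:
                   B          A          D          E
  init         0.121      1.735     0.3088      0.544
  Δ          0.02245    0.04489   -0.02245   -0.06734
  eq          0.1434       1.78     0.2864     0.4767
  solve Keq expr → x = -0.02245; check Q = 0.06825
Then add 0.4562 M of A.
Step 3:
                   B          A          D          E
  init        0.1434      2.236     0.2864     0.4767
  Δ         -0.01491   -0.02981    0.01491    0.04472
  eq          0.1285      2.206     0.3013     0.5214
  solve Keq expr → x = 0.01491; check Q = 0.06825

Q₀ = 5.0231e-05; Q < K (proceeds forward)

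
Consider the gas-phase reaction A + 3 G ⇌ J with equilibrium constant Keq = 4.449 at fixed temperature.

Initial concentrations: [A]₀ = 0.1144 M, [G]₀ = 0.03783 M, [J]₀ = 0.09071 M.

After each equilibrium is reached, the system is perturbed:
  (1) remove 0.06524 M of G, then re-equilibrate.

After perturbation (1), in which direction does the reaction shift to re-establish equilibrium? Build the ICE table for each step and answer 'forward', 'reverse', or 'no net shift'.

Q₀ = 1.4646e+04 vs Keq = 4.449 ⇒ Q>K, reverse
Step 1:
                  A         G         J
  Initial    0.1144   0.03783   0.09071
  Change    0.07526    0.2258  -0.07526
  Equil      0.1897    0.2636   0.01545
  solve Keq expr → x = -0.07526; check Q = 4.449
Then remove 0.06524 M of G.
Step 2:
                  A         G         J
  Initial    0.1897    0.1984   0.01545
  Change   0.006451   0.01935 -0.006451
  Equil      0.1961    0.2177  0.009003
  solve Keq expr → x = -0.006451; check Q = 4.449

Direction: reverse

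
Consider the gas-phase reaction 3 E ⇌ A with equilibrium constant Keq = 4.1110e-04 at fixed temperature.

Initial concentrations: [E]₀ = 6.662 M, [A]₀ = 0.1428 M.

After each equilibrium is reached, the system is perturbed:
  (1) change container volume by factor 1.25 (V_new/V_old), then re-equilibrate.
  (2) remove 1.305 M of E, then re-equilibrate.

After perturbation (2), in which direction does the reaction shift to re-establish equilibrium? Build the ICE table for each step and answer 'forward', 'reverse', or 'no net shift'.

Q₀ = 4.8296e-04 vs Keq = 4.1110e-04 ⇒ Q>K, reverse
Step 1:
                  E         A
  Initial     6.662    0.1428
  Change    0.05469  -0.01823
  Equil       6.717    0.1246
  solve Keq expr → x = -0.01823; check Q = 4.1110e-04
Then change container volume by factor 1.25 (V_new/V_old).
Step 2:
                  E         A
  Initial     5.373   0.09966
  Change    0.09707  -0.03236
  Equil        5.47    0.0673
  solve Keq expr → x = -0.03236; check Q = 4.1110e-04
Then remove 1.305 M of E.
Step 3:
                  E         A
  Initial     4.165    0.0673
  Change     0.1058  -0.03527
  Equil       4.271   0.03203
  solve Keq expr → x = -0.03527; check Q = 4.1110e-04

Direction: reverse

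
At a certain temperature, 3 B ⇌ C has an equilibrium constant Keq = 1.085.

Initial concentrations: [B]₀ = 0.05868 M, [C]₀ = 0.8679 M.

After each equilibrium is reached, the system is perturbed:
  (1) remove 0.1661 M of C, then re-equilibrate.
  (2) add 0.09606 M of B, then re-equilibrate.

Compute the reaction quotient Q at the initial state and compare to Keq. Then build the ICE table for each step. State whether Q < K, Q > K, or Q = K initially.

Q₀ = 4295 vs Keq = 1.085 ⇒ Q>K, reverse
Step 1:
                   B          C
  init       0.05868     0.8679
  Δ           0.7676    -0.2559
  eq          0.8263      0.612
  solve Keq expr → x = -0.2559; check Q = 1.085
Then remove 0.1661 M of C.
Step 2:
                   B          C
  init        0.8263     0.4459
  Δ         -0.07001    0.02334
  eq          0.7563     0.4693
  solve Keq expr → x = 0.02334; check Q = 1.085
Then add 0.09606 M of B.
Step 3:
                   B          C
  init        0.8523     0.4693
  Δ          -0.0817    0.02723
  eq          0.7706     0.4965
  solve Keq expr → x = 0.02723; check Q = 1.085

Q₀ = 4295; Q > K (proceeds reverse)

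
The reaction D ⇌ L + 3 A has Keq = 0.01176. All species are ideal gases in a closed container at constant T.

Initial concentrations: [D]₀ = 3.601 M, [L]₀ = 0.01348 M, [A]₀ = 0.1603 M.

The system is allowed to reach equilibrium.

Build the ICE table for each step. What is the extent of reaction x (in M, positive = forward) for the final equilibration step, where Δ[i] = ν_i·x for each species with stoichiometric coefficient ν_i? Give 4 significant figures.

x = 0.1542 M

Q₀ = 1.5419e-05 vs Keq = 0.01176 ⇒ Q<K, forward
Step 1:
                  D         L         A
  I           3.601   0.01348    0.1603
  C         -0.1542    0.1542    0.4626
  E           3.447    0.1677    0.6229
  solve Keq expr → x = 0.1542; check Q = 0.01176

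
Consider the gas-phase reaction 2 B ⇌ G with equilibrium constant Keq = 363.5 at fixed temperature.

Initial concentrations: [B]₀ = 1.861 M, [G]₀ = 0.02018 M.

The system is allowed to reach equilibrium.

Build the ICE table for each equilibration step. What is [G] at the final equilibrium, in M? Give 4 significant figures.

Q₀ = 0.005827 vs Keq = 363.5 ⇒ Q<K, forward
Step 1:
                    B           G
  Initial       1.861     0.02018
  Change       -1.811      0.9053
  Equil       0.05046      0.9255
  solve Keq expr → x = 0.9053; check Q = 363.5

[G]_eq = 0.9255 M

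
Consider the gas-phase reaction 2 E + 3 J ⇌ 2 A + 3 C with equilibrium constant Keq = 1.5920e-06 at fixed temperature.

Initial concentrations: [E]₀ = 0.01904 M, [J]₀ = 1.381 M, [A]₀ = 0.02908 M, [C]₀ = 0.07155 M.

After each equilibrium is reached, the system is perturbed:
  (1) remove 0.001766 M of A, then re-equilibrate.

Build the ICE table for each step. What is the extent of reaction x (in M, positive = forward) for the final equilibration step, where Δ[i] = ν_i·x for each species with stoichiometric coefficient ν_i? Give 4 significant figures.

Q₀ = 3.2442e-04 vs Keq = 1.5920e-06 ⇒ Q>K, reverse
Step 1:
                   E          J          A          C
  Initial    0.01904      1.381    0.02908    0.07155
  Change     0.01962    0.02944   -0.01962   -0.02944
  Equil      0.03866       1.41   0.009456    0.04211
  solve Keq expr → x = -0.009812; check Q = 1.5920e-06
Then remove 0.001766 M of A.
Step 2:
                   E          J          A          C
  Initial    0.03866       1.41    0.00769    0.04211
  Change   -0.001021  -0.001532   0.001021   0.001532
  Equil      0.03764      1.409   0.008711    0.04365
  solve Keq expr → x = 5.1074e-04; check Q = 1.5920e-06

x = 5.1074e-04 M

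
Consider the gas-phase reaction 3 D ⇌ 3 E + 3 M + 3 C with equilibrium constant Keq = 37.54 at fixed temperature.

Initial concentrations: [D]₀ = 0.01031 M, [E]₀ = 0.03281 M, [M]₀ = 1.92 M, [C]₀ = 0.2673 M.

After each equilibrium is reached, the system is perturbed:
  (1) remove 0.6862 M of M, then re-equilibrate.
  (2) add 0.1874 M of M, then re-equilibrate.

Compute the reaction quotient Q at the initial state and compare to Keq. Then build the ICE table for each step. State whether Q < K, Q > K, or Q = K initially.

Q₀ = 4.357; Q < K (proceeds forward)

Q₀ = 4.357 vs Keq = 37.54 ⇒ Q<K, forward
Step 1:
                  D         E         M         C
  Initial   0.01031   0.03281      1.92    0.2673
  Change  -0.004484  0.004484  0.004484  0.004484
  Equil    0.005826   0.03729     1.924    0.2718
  solve Keq expr → x = 0.001495; check Q = 37.54
Then remove 0.6862 M of M.
Step 2:
                  D         E         M         C
  Initial  0.005826   0.03729     1.238    0.2718
  Change  -0.001858  0.001858  0.001858  0.001858
  Equil    0.003968   0.03915      1.24    0.2736
  solve Keq expr → x = 6.1923e-04; check Q = 37.54
Then add 0.1874 M of M.
Step 3:
                  D         E         M         C
  Initial  0.003968   0.03915     1.428    0.2736
  Change  5.2770e-04 -5.2770e-04 -5.2770e-04 -5.2770e-04
  Equil    0.004496   0.03862     1.427    0.2731
  solve Keq expr → x = -1.7590e-04; check Q = 37.54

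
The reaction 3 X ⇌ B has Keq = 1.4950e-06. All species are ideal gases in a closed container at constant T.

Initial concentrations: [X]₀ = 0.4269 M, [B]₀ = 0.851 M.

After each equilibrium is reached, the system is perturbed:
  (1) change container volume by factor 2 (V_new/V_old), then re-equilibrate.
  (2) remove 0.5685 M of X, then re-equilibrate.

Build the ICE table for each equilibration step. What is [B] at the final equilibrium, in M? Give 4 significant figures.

[B]_eq = 1.1696e-06 M

Q₀ = 10.94 vs Keq = 1.4950e-06 ⇒ Q>K, reverse
Step 1:
                    X           B
  I            0.4269       0.851
  C             2.553      -0.851
  E              2.98  3.9554e-05
  solve Keq expr → x = -0.851; check Q = 1.4950e-06
Then change container volume by factor 2 (V_new/V_old).
Step 2:
                    X           B
  I              1.49  1.9777e-05
  C        4.4497e-05 -1.4832e-05
  E              1.49  4.9447e-06
  solve Keq expr → x = -1.4832e-05; check Q = 1.4950e-06
Then remove 0.5685 M of X.
Step 3:
                    X           B
  I            0.9214  4.9447e-06
  C        1.1325e-05 -3.7751e-06
  E            0.9214  1.1696e-06
  solve Keq expr → x = -3.7751e-06; check Q = 1.4950e-06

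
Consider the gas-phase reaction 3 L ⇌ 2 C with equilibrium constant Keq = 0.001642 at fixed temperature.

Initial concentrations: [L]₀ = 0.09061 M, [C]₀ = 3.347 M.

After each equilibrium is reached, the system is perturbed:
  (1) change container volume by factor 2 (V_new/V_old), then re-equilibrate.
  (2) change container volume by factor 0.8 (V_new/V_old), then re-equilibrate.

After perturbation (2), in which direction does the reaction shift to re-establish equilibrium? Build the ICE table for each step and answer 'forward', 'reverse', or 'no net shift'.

Direction: forward

Q₀ = 1.5059e+04 vs Keq = 0.001642 ⇒ Q>K, reverse
Step 1:
                   L          C
  init       0.09061      3.347
  Δ            4.435     -2.957
  eq           4.526     0.3902
  solve Keq expr → x = -1.478; check Q = 0.001642
Then change container volume by factor 2 (V_new/V_old).
Step 2:
                   L          C
  init         2.263     0.1951
  Δ          0.07529    -0.0502
  eq           2.338     0.1449
  solve Keq expr → x = -0.0251; check Q = 0.001642
Then change container volume by factor 0.8 (V_new/V_old).
Step 3:
                   L          C
  init         2.923     0.1811
  Δ         -0.02775     0.0185
  eq           2.895     0.1996
  solve Keq expr → x = 0.00925; check Q = 0.001642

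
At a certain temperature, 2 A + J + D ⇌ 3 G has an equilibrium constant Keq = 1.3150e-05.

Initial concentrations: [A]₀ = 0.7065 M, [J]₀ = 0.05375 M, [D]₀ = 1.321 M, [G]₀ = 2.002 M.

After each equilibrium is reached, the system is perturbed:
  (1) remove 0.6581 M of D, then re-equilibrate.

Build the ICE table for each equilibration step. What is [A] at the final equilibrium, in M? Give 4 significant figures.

Q₀ = 226.4 vs Keq = 1.3150e-05 ⇒ Q>K, reverse
Step 1:
                  A         J         D         G
  I          0.7065   0.05375     1.321     2.002
  C           1.307    0.6533    0.6533     -1.96
  E           2.013    0.7071     1.974   0.04206
  solve Keq expr → x = -0.6533; check Q = 1.3150e-05
Then remove 0.6581 M of D.
Step 2:
                  A         J         D         G
  I           2.013    0.7071     1.316   0.04206
  C        0.003485  0.001743  0.001743 -0.005228
  E           2.017    0.7088     1.318   0.03683
  solve Keq expr → x = -0.001743; check Q = 1.3150e-05

[A]_eq = 2.017 M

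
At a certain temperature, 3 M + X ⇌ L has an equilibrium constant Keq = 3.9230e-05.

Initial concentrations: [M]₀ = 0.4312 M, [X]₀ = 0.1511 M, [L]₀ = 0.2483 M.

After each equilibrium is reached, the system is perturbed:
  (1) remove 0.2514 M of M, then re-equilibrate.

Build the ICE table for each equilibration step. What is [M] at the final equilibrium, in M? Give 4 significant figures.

[M]_eq = 0.9247 M

Q₀ = 20.5 vs Keq = 3.9230e-05 ⇒ Q>K, reverse
Step 1:
                    M           X           L
  Initial      0.4312      0.1511      0.2483
  Change       0.7448      0.2483     -0.2483
  Equil         1.176      0.3994  2.5483e-05
  solve Keq expr → x = -0.2483; check Q = 3.9230e-05
Then remove 0.2514 M of M.
Step 2:
                    M           X           L
  Initial      0.9246      0.3994  2.5483e-05
  Change   3.9288e-05  1.3096e-05 -1.3096e-05
  Equil        0.9247      0.3994  1.2387e-05
  solve Keq expr → x = -1.3096e-05; check Q = 3.9230e-05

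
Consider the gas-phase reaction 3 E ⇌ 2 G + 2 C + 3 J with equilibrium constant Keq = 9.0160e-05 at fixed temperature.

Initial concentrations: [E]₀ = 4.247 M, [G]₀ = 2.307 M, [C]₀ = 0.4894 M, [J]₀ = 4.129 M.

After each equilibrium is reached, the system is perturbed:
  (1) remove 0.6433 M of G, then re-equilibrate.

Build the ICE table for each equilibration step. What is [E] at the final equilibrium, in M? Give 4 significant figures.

[E]_eq = 4.96 M

Q₀ = 1.171 vs Keq = 9.0160e-05 ⇒ Q>K, reverse
Step 1:
                    E           G           C           J
  I             4.247       2.307      0.4894       4.129
  C            0.7204     -0.4803     -0.4803     -0.7204
  E             4.967       1.827    0.009144       3.409
  solve Keq expr → x = -0.2401; check Q = 9.0160e-05
Then remove 0.6433 M of G.
Step 2:
                    E           G           C           J
  I             4.967       1.183    0.009144       3.409
  C         -0.007257    0.004838    0.004838    0.007257
  E              4.96       1.188     0.01398       3.416
  solve Keq expr → x = 0.002419; check Q = 9.0160e-05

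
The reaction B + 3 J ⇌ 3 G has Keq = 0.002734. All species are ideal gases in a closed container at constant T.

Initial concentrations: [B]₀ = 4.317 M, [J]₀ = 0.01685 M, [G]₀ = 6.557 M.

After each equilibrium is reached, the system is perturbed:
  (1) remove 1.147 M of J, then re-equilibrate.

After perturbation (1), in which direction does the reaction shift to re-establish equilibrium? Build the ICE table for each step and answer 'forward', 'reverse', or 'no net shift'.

Q₀ = 1.3650e+07 vs Keq = 0.002734 ⇒ Q>K, reverse
Step 1:
                  B         J         G
  I           4.317   0.01685     6.557
  C           1.741     5.222    -5.222
  E           6.058     5.239     1.335
  solve Keq expr → x = -1.741; check Q = 0.002734
Then remove 1.147 M of J.
Step 2:
                  B         J         G
  I           6.058     4.092     1.335
  C         0.07644    0.2293   -0.2293
  E           6.134     4.321     1.106
  solve Keq expr → x = -0.07644; check Q = 0.002734

Direction: reverse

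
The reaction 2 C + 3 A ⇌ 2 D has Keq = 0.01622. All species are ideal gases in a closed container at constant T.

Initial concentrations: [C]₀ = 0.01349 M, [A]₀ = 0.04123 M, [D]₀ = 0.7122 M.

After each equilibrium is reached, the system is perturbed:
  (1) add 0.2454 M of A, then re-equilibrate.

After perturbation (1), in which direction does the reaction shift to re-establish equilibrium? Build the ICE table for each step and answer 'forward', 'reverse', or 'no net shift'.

Direction: forward

Q₀ = 3.9769e+07 vs Keq = 0.01622 ⇒ Q>K, reverse
Step 1:
                  C         A         D
  I         0.01349   0.04123    0.7122
  C          0.6315    0.9472   -0.6315
  E           0.645    0.9884   0.08072
  solve Keq expr → x = -0.3157; check Q = 0.01622
Then add 0.2454 M of A.
Step 2:
                  C         A         D
  I           0.645     1.234   0.08072
  C        -0.02323  -0.03485   0.02323
  E          0.6217     1.199     0.104
  solve Keq expr → x = 0.01162; check Q = 0.01622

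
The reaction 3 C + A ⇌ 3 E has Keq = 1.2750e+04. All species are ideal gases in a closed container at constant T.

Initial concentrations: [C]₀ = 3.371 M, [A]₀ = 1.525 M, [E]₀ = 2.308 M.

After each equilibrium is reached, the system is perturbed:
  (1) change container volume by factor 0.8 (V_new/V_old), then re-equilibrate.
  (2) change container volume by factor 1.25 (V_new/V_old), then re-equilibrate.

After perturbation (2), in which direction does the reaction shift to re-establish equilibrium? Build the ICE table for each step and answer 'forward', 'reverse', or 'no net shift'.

Q₀ = 0.2105 vs Keq = 1.2750e+04 ⇒ Q<K, forward
Step 1:
                    C           A           E
  Initial       3.371       1.525       2.308
  Change        -3.08      -1.027        3.08
  Equil        0.2909      0.4983       5.388
  solve Keq expr → x = 1.027; check Q = 1.2750e+04
Then change container volume by factor 0.8 (V_new/V_old).
Step 2:
                    C           A           E
  Initial      0.3636      0.6229       6.735
  Change     -0.02346    -0.00782     0.02346
  Equil        0.3402      0.6151       6.759
  solve Keq expr → x = 0.00782; check Q = 1.2750e+04
Then change container volume by factor 1.25 (V_new/V_old).
Step 3:
                    C           A           E
  Initial      0.2721       0.492       5.407
  Change      0.01877    0.006256    -0.01877
  Equil        0.2909      0.4983       5.388
  solve Keq expr → x = -0.006256; check Q = 1.2750e+04

Direction: reverse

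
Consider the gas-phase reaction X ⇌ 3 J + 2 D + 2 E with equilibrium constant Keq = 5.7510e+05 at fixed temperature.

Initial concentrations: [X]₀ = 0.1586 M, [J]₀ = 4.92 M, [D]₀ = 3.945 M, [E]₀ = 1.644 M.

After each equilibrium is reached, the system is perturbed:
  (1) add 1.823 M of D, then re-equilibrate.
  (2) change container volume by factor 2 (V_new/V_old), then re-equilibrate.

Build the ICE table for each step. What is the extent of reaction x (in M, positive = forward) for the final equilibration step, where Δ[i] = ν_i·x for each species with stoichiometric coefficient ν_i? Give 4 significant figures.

Q₀ = 3.1586e+04 vs Keq = 5.7510e+05 ⇒ Q<K, forward
Step 1:
                    X           J           D           E
  Initial      0.1586        4.92       3.945       1.644
  Change       -0.141      0.4231       0.282       0.282
  Equil       0.01758       5.343       4.227       1.926
  solve Keq expr → x = 0.141; check Q = 5.7510e+05
Then add 1.823 M of D.
Step 2:
                    X           J           D           E
  Initial     0.01758       5.343        6.05       1.926
  Change      0.01596    -0.04789    -0.03193    -0.03193
  Equil       0.03354       5.295       6.018       1.894
  solve Keq expr → x = -0.01596; check Q = 5.7510e+05
Then change container volume by factor 2 (V_new/V_old).
Step 3:
                    X           J           D           E
  Initial     0.01677       2.648       3.009      0.9471
  Change     -0.01647     0.04941     0.03294     0.03294
  Equil    3.0315e-04       2.697       3.042        0.98
  solve Keq expr → x = 0.01647; check Q = 5.7510e+05

x = 0.01647 M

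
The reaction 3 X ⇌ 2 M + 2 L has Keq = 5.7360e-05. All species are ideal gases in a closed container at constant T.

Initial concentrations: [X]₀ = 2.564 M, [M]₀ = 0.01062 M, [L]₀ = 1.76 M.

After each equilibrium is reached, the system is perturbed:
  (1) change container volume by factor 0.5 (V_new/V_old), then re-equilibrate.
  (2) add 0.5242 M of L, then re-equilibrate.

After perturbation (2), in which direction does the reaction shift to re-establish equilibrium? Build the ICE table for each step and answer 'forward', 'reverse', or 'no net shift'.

Direction: reverse

Q₀ = 2.0726e-05 vs Keq = 5.7360e-05 ⇒ Q<K, forward
Step 1:
                    X           M           L
  Initial       2.564     0.01062        1.76
  Change     -0.01031    0.006873    0.006873
  Equil         2.554     0.01749       1.767
  solve Keq expr → x = 0.003436; check Q = 5.7360e-05
Then change container volume by factor 0.5 (V_new/V_old).
Step 2:
                    X           M           L
  Initial       5.107     0.03499       3.534
  Change       0.0151    -0.01007    -0.01007
  Equil         5.122     0.02492       3.524
  solve Keq expr → x = -0.005033; check Q = 5.7360e-05
Then add 0.5242 M of L.
Step 3:
                    X           M           L
  Initial       5.122     0.02492       4.048
  Change     0.004769    -0.00318    -0.00318
  Equil         5.127     0.02174       4.045
  solve Keq expr → x = -0.00159; check Q = 5.7360e-05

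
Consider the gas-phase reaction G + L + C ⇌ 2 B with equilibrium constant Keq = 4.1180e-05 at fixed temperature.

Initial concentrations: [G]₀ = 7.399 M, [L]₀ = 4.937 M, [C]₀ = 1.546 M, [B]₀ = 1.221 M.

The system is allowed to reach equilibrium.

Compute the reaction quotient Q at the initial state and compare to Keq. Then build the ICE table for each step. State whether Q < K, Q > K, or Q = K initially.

Q₀ = 0.0264; Q > K (proceeds reverse)

Q₀ = 0.0264 vs Keq = 4.1180e-05 ⇒ Q>K, reverse
Step 1:
                   G          L          C          B
  I            7.399      4.937      1.546      1.221
  C           0.5795     0.5795     0.5795     -1.159
  E            7.978      5.516      2.125    0.06207
  solve Keq expr → x = -0.5795; check Q = 4.1180e-05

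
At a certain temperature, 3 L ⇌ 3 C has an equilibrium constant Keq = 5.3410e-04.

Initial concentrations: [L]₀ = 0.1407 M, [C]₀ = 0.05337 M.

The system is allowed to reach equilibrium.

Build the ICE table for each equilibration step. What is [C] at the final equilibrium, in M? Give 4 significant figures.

Q₀ = 0.05458 vs Keq = 5.3410e-04 ⇒ Q>K, reverse
Step 1:
                  L         C
  Initial    0.1407   0.05337
  Change    0.03881  -0.03881
  Equil      0.1795   0.01456
  solve Keq expr → x = -0.01294; check Q = 5.3410e-04

[C]_eq = 0.01456 M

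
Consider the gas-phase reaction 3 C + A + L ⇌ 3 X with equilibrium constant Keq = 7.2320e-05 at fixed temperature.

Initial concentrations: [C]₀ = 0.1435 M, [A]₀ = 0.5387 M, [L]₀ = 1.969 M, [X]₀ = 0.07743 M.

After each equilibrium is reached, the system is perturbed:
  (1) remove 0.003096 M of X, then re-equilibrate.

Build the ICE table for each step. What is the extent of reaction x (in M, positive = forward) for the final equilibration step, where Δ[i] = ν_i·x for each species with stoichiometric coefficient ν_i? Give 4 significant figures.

Q₀ = 0.1481 vs Keq = 7.2320e-05 ⇒ Q>K, reverse
Step 1:
                  C         A         L         X
  Initial    0.1435    0.5387     1.969   0.07743
  Change    0.06827   0.02276   0.02276  -0.06827
  Equil      0.2118    0.5615     1.992  0.009158
  solve Keq expr → x = -0.02276; check Q = 7.2320e-05
Then remove 0.003096 M of X.
Step 2:
                  C         A         L         X
  Initial    0.2118    0.5615     1.992  0.006062
  Change  -0.002961 -9.8705e-04 -9.8705e-04  0.002961
  Equil      0.2088    0.5605     1.991  0.009023
  solve Keq expr → x = 9.8705e-04; check Q = 7.2320e-05

x = 9.8705e-04 M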